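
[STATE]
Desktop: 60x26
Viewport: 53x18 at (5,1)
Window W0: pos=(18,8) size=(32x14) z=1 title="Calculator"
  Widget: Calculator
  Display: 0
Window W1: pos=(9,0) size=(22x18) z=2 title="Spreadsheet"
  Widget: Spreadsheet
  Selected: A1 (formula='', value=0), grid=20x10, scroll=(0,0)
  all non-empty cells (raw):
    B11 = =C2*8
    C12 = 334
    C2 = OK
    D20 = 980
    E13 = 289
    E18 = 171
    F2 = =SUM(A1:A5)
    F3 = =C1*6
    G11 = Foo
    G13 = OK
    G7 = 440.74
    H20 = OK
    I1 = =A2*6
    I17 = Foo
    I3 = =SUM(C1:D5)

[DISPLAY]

    ┃ Spreadsheet        ┃                           
    ┠────────────────────┨                           
    ┃A1:                 ┃                           
    ┃       A       B    ┃                           
    ┃--------------------┃                           
    ┃  1      [0]       0┃                           
    ┃  2        0       0┃                           
    ┃  3        0       0┃━━━━━━━━━━━━━━━━━━┓        
    ┃  4        0       0┃                  ┃        
    ┃  5        0       0┃──────────────────┨        
    ┃  6        0       0┃                 0┃        
    ┃  7        0       0┃┬───┐             ┃        
    ┃  8        0       0┃│ ÷ │             ┃        
    ┃  9        0       0┃┼───┤             ┃        
    ┃ 10        0       0┃│ × │             ┃        
    ┃ 11        0#ERR!   ┃┼───┤             ┃        
    ┗━━━━━━━━━━━━━━━━━━━━┛│ - │             ┃        
             ┃├───┼───┼───┼───┤             ┃        


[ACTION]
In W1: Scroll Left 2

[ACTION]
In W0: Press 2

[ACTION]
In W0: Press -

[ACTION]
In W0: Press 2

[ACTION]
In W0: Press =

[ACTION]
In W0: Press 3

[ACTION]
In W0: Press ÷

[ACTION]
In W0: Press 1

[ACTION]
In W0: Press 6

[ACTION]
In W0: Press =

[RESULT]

    ┃ Spreadsheet        ┃                           
    ┠────────────────────┨                           
    ┃A1:                 ┃                           
    ┃       A       B    ┃                           
    ┃--------------------┃                           
    ┃  1      [0]       0┃                           
    ┃  2        0       0┃                           
    ┃  3        0       0┃━━━━━━━━━━━━━━━━━━┓        
    ┃  4        0       0┃                  ┃        
    ┃  5        0       0┃──────────────────┨        
    ┃  6        0       0┃            0.1875┃        
    ┃  7        0       0┃┬───┐             ┃        
    ┃  8        0       0┃│ ÷ │             ┃        
    ┃  9        0       0┃┼───┤             ┃        
    ┃ 10        0       0┃│ × │             ┃        
    ┃ 11        0#ERR!   ┃┼───┤             ┃        
    ┗━━━━━━━━━━━━━━━━━━━━┛│ - │             ┃        
             ┃├───┼───┼───┼───┤             ┃        


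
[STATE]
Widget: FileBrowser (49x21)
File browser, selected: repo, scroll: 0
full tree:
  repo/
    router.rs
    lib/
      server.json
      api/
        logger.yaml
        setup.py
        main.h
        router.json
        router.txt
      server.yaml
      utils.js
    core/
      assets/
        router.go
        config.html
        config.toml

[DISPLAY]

> [-] repo/                                      
    router.rs                                    
    [+] lib/                                     
    [+] core/                                    
                                                 
                                                 
                                                 
                                                 
                                                 
                                                 
                                                 
                                                 
                                                 
                                                 
                                                 
                                                 
                                                 
                                                 
                                                 
                                                 
                                                 


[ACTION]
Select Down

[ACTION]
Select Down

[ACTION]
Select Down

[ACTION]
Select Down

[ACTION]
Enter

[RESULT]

  [-] repo/                                      
    router.rs                                    
    [+] lib/                                     
  > [-] core/                                    
      [+] assets/                                
                                                 
                                                 
                                                 
                                                 
                                                 
                                                 
                                                 
                                                 
                                                 
                                                 
                                                 
                                                 
                                                 
                                                 
                                                 
                                                 


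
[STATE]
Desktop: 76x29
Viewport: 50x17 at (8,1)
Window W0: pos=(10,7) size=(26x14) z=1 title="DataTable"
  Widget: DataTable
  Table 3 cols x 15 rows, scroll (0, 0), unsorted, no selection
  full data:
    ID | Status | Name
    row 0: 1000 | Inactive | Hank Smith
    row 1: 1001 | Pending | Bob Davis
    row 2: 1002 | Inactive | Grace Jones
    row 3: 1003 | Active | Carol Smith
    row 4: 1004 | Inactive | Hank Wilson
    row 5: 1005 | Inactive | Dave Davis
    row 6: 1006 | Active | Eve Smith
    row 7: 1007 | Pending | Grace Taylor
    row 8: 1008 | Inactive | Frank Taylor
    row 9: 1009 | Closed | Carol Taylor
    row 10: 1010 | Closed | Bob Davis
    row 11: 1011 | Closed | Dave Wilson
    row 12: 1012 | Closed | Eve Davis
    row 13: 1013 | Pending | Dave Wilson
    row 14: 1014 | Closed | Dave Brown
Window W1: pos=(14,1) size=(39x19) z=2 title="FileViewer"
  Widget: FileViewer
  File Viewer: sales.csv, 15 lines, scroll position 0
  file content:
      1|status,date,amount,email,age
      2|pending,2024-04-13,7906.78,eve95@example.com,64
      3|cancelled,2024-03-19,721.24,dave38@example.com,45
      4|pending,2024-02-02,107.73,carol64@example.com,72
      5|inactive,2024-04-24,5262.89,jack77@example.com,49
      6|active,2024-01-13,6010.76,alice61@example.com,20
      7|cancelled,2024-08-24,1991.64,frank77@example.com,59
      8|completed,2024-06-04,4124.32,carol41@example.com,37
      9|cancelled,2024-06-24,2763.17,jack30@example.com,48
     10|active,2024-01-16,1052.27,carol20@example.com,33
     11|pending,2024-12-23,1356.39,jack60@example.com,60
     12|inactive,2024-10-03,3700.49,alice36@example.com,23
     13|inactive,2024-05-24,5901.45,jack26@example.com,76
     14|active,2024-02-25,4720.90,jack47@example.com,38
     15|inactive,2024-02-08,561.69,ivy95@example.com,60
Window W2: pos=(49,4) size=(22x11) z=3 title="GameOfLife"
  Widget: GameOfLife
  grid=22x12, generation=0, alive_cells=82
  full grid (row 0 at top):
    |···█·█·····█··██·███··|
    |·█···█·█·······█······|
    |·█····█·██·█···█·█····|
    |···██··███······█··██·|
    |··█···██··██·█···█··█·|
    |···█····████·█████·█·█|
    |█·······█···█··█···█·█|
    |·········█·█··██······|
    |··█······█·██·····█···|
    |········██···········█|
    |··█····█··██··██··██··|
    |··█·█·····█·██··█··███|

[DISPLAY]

      ┏━━━━━━━━━━━━━━━━━━━━━━━━━━━━━━━━━━━━━┓     
      ┃ FileViewer                          ┃     
      ┠─────────────────────────────────────┨     
      ┃status,date,amount,email,age      ┏━━━━━━━━
      ┃pending,2024-04-13,7906.78,eve95@e┃ GameOfL
      ┃cancelled,2024-03-19,721.24,dave38┠────────
  ┏━━━┃pending,2024-02-02,107.73,carol64@┃Gen: 0  
  ┃ Da┃inactive,2024-04-24,5262.89,jack77┃··██··██
  ┠───┃active,2024-01-13,6010.76,alice61@┃·█···██·
  ┃ID ┃cancelled,2024-08-24,1991.64,frank┃··█····█
  ┃───┃completed,2024-06-04,4124.32,carol┃·······█
  ┃100┃cancelled,2024-06-24,2763.17,jack3┃········
  ┃100┃active,2024-01-16,1052.27,carol20@┃·█······
  ┃100┃pending,2024-12-23,1356.39,jack60@┗━━━━━━━━
  ┃100┃inactive,2024-10-03,3700.49,alice36@░┃     
  ┃100┃inactive,2024-05-24,5901.45,jack26@e░┃     
  ┃100┃active,2024-02-25,4720.90,jack47@exa░┃     


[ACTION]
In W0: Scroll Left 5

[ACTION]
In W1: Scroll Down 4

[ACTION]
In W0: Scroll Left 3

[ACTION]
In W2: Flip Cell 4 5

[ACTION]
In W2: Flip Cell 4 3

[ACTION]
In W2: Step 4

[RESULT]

      ┏━━━━━━━━━━━━━━━━━━━━━━━━━━━━━━━━━━━━━┓     
      ┃ FileViewer                          ┃     
      ┠─────────────────────────────────────┨     
      ┃status,date,amount,email,age      ┏━━━━━━━━
      ┃pending,2024-04-13,7906.78,eve95@e┃ GameOfL
      ┃cancelled,2024-03-19,721.24,dave38┠────────
  ┏━━━┃pending,2024-02-02,107.73,carol64@┃Gen: 4  
  ┃ Da┃inactive,2024-04-24,5262.89,jack77┃█·█·█·█·
  ┠───┃active,2024-01-13,6010.76,alice61@┃······█·
  ┃ID ┃cancelled,2024-08-24,1991.64,frank┃········
  ┃───┃completed,2024-06-04,4124.32,carol┃·█·█·██·
  ┃100┃cancelled,2024-06-24,2763.17,jack3┃··█·····
  ┃100┃active,2024-01-16,1052.27,carol20@┃········
  ┃100┃pending,2024-12-23,1356.39,jack60@┗━━━━━━━━
  ┃100┃inactive,2024-10-03,3700.49,alice36@░┃     
  ┃100┃inactive,2024-05-24,5901.45,jack26@e░┃     
  ┃100┃active,2024-02-25,4720.90,jack47@exa░┃     


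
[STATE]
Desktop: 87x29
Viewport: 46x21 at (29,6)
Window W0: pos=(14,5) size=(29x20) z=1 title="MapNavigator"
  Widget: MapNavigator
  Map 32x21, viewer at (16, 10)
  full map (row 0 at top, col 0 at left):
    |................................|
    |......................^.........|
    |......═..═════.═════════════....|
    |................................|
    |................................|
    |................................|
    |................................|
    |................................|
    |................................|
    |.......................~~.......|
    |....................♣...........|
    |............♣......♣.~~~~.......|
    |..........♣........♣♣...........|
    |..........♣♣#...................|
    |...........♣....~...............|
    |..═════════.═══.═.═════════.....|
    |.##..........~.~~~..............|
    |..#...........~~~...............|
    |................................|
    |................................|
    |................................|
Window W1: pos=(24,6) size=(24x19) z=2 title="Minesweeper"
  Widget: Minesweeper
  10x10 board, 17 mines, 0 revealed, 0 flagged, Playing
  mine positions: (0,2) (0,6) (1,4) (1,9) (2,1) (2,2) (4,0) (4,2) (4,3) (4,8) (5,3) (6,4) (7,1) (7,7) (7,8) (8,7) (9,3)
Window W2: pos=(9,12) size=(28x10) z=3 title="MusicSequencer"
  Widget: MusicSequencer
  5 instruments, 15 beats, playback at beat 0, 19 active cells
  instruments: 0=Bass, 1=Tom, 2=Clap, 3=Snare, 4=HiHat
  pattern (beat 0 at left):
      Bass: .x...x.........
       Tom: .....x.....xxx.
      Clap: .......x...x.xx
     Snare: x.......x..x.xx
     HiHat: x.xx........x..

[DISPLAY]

━━━━━━━━━━━━━━━━━━┓                           
esweeper          ┃                           
──────────────────┨                           
■■■■■■            ┃                           
■■■■■■            ┃                           
■■■■■■            ┃                           
━━━━━━━┓          ┃                           
       ┃          ┃                           
───────┨          ┃                           
34     ┃          ┃                           
··     ┃          ┃                           
█·     ┃          ┃                           
██     ┃          ┃                           
██     ┃          ┃                           
··     ┃          ┃                           
━━━━━━━┛          ┃                           
                  ┃                           
                  ┃                           
━━━━━━━━━━━━━━━━━━┛                           
                                              
                                              


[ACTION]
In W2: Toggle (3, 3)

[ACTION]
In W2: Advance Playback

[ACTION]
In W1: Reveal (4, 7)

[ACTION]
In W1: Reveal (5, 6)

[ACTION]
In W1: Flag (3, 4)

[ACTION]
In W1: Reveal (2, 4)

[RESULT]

━━━━━━━━━━━━━━━━━━┓                           
esweeper          ┃                           
──────────────────┨                           
■■■■■■            ┃                           
■2111■            ┃                           
11  1■            ┃                           
━━━━━━━┓          ┃                           
       ┃          ┃                           
───────┨          ┃                           
34     ┃          ┃                           
··     ┃          ┃                           
█·     ┃          ┃                           
██     ┃          ┃                           
██     ┃          ┃                           
··     ┃          ┃                           
━━━━━━━┛          ┃                           
                  ┃                           
                  ┃                           
━━━━━━━━━━━━━━━━━━┛                           
                                              
                                              


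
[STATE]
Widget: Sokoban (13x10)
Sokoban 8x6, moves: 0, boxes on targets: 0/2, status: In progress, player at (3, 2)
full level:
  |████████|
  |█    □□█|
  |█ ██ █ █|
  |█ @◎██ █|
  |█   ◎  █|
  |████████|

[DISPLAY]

████████     
█    □□█     
█ ██ █ █     
█ @◎██ █     
█   ◎  █     
████████     
Moves: 0  0/2
             
             
             


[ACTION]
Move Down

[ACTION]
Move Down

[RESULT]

████████     
█    □□█     
█ ██ █ █     
█  ◎██ █     
█ @ ◎  █     
████████     
Moves: 1  0/2
             
             
             


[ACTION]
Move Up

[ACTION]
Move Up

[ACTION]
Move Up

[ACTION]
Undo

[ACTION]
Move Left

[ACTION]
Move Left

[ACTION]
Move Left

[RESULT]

████████     
█    □□█     
█ ██ █ █     
█  ◎██ █     
█@  ◎  █     
████████     
Moves: 2  0/2
             
             
             


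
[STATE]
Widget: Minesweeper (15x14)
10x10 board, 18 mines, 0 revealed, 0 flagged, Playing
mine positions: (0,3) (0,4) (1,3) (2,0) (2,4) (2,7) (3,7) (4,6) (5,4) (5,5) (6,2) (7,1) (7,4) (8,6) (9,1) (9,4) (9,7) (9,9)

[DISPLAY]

■■■■■■■■■■     
■■■■■■■■■■     
■■■■■■■■■■     
■■■■■■■■■■     
■■■■■■■■■■     
■■■■■■■■■■     
■■■■■■■■■■     
■■■■■■■■■■     
■■■■■■■■■■     
■■■■■■■■■■     
               
               
               
               


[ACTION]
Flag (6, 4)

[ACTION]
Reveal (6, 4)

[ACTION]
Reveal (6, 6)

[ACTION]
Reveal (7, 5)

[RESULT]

■■■■■■■■■■     
■■■■■■■■■■     
■■■■■■■■■■     
■■■■■■■■■■     
■■■■■■■■■■     
■■■■■■■■■■     
■■■■⚑■1■■■     
■■■■■2■■■■     
■■■■■■■■■■     
■■■■■■■■■■     
               
               
               
               


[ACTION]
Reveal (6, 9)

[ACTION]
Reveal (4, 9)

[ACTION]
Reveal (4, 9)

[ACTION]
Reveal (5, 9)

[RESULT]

■■■■■1         
■■■■■2111      
■■■■■■■■2      
■■■■■■■■2      
■■■■■■■21      
■■■■■■21       
■■■■⚑■1        
■■■■■211       
■■■■■■■221     
■■■■■■■■■■     
               
               
               
               


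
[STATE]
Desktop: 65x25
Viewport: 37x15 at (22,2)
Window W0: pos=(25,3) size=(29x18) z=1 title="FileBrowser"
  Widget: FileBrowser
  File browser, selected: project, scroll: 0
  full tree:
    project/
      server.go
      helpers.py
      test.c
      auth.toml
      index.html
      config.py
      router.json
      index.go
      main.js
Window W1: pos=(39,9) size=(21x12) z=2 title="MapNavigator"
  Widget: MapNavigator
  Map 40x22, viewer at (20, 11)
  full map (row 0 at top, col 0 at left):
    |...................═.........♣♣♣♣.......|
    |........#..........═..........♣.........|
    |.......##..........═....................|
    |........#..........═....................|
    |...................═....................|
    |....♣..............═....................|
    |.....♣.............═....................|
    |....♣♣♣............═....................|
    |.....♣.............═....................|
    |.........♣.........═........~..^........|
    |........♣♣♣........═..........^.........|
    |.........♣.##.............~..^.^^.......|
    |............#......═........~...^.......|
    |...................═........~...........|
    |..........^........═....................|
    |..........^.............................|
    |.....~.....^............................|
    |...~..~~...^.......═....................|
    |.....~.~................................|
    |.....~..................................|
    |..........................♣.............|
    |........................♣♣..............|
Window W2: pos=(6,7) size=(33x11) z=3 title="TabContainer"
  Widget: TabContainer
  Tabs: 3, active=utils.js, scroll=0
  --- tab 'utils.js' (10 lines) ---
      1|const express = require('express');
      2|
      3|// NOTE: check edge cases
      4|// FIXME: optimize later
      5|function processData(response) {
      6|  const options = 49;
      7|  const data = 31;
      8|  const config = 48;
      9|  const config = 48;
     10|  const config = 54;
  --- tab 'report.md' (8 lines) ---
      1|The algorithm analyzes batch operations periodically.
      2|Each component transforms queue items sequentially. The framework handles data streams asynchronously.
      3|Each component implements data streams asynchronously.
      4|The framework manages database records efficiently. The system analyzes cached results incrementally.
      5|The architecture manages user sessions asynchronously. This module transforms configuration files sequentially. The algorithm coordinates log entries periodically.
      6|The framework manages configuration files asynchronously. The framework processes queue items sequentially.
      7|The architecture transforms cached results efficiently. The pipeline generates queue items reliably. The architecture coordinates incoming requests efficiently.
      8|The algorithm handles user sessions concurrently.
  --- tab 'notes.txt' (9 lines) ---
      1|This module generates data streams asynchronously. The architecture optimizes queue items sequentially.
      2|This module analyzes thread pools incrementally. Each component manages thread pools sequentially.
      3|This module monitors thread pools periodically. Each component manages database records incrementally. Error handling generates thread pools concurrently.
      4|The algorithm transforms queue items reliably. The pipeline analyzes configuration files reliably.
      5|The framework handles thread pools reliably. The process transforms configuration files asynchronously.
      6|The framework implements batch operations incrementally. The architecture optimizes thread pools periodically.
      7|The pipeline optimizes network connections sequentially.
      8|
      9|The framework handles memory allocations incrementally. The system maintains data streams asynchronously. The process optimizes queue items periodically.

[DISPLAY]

                                     
   ┏━━━━━━━━━━━━━━━━━━━━━━━━━━━┓     
   ┃ FileBrowser               ┃     
   ┠───────────────────────────┨     
   ┃> [-] project/             ┃     
━━━━━━━━━━━━━━━━┓              ┃     
                ┃y             ┃     
────────────────┨┏━━━━━━━━━━━━━━━━━━━
ort.md │ notes.t┃┃ MapNavigator      
────────────────┃┠───────────────────
 require('expres┃┃........═..........
                ┃┃........═..........
edge cases      ┃┃........═........~.
ize later       ┃┃........═..........
sData(response) ┃┃##.......@.....~..^


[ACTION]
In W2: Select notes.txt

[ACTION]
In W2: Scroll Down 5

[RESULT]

                                     
   ┏━━━━━━━━━━━━━━━━━━━━━━━━━━━┓     
   ┃ FileBrowser               ┃     
   ┠───────────────────────────┨     
   ┃> [-] project/             ┃     
━━━━━━━━━━━━━━━━┓              ┃     
                ┃y             ┃     
────────────────┨┏━━━━━━━━━━━━━━━━━━━
ort.md │[notes.t┃┃ MapNavigator      
────────────────┃┠───────────────────
mplements batch ┃┃........═..........
timizes network ┃┃........═..........
                ┃┃........═........~.
andles memory al┃┃........═..........
                ┃┃##.......@.....~..^


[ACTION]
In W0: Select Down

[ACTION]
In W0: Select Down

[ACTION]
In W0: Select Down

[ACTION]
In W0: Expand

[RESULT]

                                     
   ┏━━━━━━━━━━━━━━━━━━━━━━━━━━━┓     
   ┃ FileBrowser               ┃     
   ┠───────────────────────────┨     
   ┃  [-] project/             ┃     
━━━━━━━━━━━━━━━━┓              ┃     
                ┃y             ┃     
────────────────┨┏━━━━━━━━━━━━━━━━━━━
ort.md │[notes.t┃┃ MapNavigator      
────────────────┃┠───────────────────
mplements batch ┃┃........═..........
timizes network ┃┃........═..........
                ┃┃........═........~.
andles memory al┃┃........═..........
                ┃┃##.......@.....~..^


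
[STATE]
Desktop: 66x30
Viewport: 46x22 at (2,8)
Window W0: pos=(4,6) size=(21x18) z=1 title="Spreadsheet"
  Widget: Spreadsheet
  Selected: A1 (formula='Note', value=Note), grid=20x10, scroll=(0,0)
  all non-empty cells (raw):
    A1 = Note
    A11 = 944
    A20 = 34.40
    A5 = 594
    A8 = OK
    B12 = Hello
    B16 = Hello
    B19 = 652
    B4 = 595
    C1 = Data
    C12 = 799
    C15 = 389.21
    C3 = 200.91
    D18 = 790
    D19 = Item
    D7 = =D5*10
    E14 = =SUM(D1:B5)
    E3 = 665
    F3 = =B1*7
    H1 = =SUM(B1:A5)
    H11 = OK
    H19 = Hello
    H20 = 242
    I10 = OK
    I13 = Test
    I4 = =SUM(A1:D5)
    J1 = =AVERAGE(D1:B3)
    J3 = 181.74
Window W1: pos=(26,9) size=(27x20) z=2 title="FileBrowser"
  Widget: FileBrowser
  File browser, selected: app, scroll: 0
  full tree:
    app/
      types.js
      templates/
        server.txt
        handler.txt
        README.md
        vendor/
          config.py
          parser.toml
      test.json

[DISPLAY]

  ┠───────────────────┨                       
  ┃A1: Note           ┃ ┏━━━━━━━━━━━━━━━━━━━━━
  ┃       A       B   ┃ ┃ FileBrowser         
  ┃-------------------┃ ┠─────────────────────
  ┃  1 [Note]         ┃ ┃> [-] app/           
  ┃  2        0       ┃ ┃    types.js         
  ┃  3        0       ┃ ┃    [+] templates/   
  ┃  4        0     59┃ ┃    test.json        
  ┃  5      594       ┃ ┃                     
  ┃  6        0       ┃ ┃                     
  ┃  7        0       ┃ ┃                     
  ┃  8 OK             ┃ ┃                     
  ┃  9        0       ┃ ┃                     
  ┃ 10        0       ┃ ┃                     
  ┃ 11      944       ┃ ┃                     
  ┗━━━━━━━━━━━━━━━━━━━┛ ┃                     
                        ┃                     
                        ┃                     
                        ┃                     
                        ┃                     
                        ┗━━━━━━━━━━━━━━━━━━━━━
                                              


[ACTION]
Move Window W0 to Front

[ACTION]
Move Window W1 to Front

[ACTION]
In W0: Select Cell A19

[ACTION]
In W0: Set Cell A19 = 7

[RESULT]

  ┠───────────────────┨                       
  ┃A19: 7             ┃ ┏━━━━━━━━━━━━━━━━━━━━━
  ┃       A       B   ┃ ┃ FileBrowser         
  ┃-------------------┃ ┠─────────────────────
  ┃  1 Note           ┃ ┃> [-] app/           
  ┃  2        0       ┃ ┃    types.js         
  ┃  3        0       ┃ ┃    [+] templates/   
  ┃  4        0     59┃ ┃    test.json        
  ┃  5      594       ┃ ┃                     
  ┃  6        0       ┃ ┃                     
  ┃  7        0       ┃ ┃                     
  ┃  8 OK             ┃ ┃                     
  ┃  9        0       ┃ ┃                     
  ┃ 10        0       ┃ ┃                     
  ┃ 11      944       ┃ ┃                     
  ┗━━━━━━━━━━━━━━━━━━━┛ ┃                     
                        ┃                     
                        ┃                     
                        ┃                     
                        ┃                     
                        ┗━━━━━━━━━━━━━━━━━━━━━
                                              


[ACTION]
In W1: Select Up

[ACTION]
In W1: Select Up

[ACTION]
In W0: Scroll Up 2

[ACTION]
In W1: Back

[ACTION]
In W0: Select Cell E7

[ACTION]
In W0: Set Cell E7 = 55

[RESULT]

  ┠───────────────────┨                       
  ┃E7: 55             ┃ ┏━━━━━━━━━━━━━━━━━━━━━
  ┃       A       B   ┃ ┃ FileBrowser         
  ┃-------------------┃ ┠─────────────────────
  ┃  1 Note           ┃ ┃> [-] app/           
  ┃  2        0       ┃ ┃    types.js         
  ┃  3        0       ┃ ┃    [+] templates/   
  ┃  4        0     59┃ ┃    test.json        
  ┃  5      594       ┃ ┃                     
  ┃  6        0       ┃ ┃                     
  ┃  7        0       ┃ ┃                     
  ┃  8 OK             ┃ ┃                     
  ┃  9        0       ┃ ┃                     
  ┃ 10        0       ┃ ┃                     
  ┃ 11      944       ┃ ┃                     
  ┗━━━━━━━━━━━━━━━━━━━┛ ┃                     
                        ┃                     
                        ┃                     
                        ┃                     
                        ┃                     
                        ┗━━━━━━━━━━━━━━━━━━━━━
                                              


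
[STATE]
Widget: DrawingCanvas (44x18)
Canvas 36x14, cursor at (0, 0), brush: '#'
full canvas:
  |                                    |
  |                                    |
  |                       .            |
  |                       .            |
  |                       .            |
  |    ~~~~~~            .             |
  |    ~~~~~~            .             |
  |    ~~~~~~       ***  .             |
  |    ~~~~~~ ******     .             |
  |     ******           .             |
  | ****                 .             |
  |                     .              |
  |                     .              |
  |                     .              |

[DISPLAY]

+                                           
                                            
                       .                    
                       .                    
                       .                    
    ~~~~~~            .                     
    ~~~~~~            .                     
    ~~~~~~       ***  .                     
    ~~~~~~ ******     .                     
     ******           .                     
 ****                 .                     
                     .                      
                     .                      
                     .                      
                                            
                                            
                                            
                                            


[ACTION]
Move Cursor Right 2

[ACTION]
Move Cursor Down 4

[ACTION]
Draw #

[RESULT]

                                            
                                            
                       .                    
                       .                    
  #                    .                    
    ~~~~~~            .                     
    ~~~~~~            .                     
    ~~~~~~       ***  .                     
    ~~~~~~ ******     .                     
     ******           .                     
 ****                 .                     
                     .                      
                     .                      
                     .                      
                                            
                                            
                                            
                                            


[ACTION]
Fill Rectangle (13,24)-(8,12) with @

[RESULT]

                                            
                                            
                       .                    
                       .                    
  #                    .                    
    ~~~~~~            .                     
    ~~~~~~            .                     
    ~~~~~~       ***  .                     
    ~~~~~~ *@@@@@@@@@@@@@                   
     ****** @@@@@@@@@@@@@                   
 ****       @@@@@@@@@@@@@                   
            @@@@@@@@@@@@@                   
            @@@@@@@@@@@@@                   
            @@@@@@@@@@@@@                   
                                            
                                            
                                            
                                            


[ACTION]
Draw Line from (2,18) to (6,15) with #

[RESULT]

                                            
                                            
                  #    .                    
                 #     .                    
  #              #     .                    
    ~~~~~~      #     .                     
    ~~~~~~     #      .                     
    ~~~~~~       ***  .                     
    ~~~~~~ *@@@@@@@@@@@@@                   
     ****** @@@@@@@@@@@@@                   
 ****       @@@@@@@@@@@@@                   
            @@@@@@@@@@@@@                   
            @@@@@@@@@@@@@                   
            @@@@@@@@@@@@@                   
                                            
                                            
                                            
                                            


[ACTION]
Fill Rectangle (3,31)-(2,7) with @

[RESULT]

                                            
                                            
       @@@@@@@@@@@@@@@@@@@@@@@@@            
       @@@@@@@@@@@@@@@@@@@@@@@@@            
  #              #     .                    
    ~~~~~~      #     .                     
    ~~~~~~     #      .                     
    ~~~~~~       ***  .                     
    ~~~~~~ *@@@@@@@@@@@@@                   
     ****** @@@@@@@@@@@@@                   
 ****       @@@@@@@@@@@@@                   
            @@@@@@@@@@@@@                   
            @@@@@@@@@@@@@                   
            @@@@@@@@@@@@@                   
                                            
                                            
                                            
                                            


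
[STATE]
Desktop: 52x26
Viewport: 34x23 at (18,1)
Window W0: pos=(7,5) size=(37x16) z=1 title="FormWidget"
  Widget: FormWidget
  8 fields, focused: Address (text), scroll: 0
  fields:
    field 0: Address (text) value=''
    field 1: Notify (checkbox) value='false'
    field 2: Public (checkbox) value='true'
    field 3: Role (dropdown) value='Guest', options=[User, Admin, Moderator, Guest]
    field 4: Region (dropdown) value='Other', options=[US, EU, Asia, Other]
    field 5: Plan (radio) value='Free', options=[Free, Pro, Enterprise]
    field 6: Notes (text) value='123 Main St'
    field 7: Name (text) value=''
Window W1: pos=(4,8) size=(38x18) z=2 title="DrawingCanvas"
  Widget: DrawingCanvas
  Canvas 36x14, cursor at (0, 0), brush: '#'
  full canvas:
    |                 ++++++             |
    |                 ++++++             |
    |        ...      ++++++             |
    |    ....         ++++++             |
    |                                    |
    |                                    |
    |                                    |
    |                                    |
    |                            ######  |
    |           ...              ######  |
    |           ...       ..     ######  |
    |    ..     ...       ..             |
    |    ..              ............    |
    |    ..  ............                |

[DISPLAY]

                                  
                                  
                                  
                                  
━━━━━━━━━━━━━━━━━━━━━━━━━┓        
t                        ┃        
─────────────────────────┨        
━━━━━━━━━━━━━━━━━━━━━━━┓]┃        
s                      ┃ ┃        
───────────────────────┨ ┃        
    ++++++             ┃]┃        
    ++++++             ┃]┃        
    ++++++             ┃ ┃        
    ++++++             ┃]┃        
                       ┃]┃        
                       ┃ ┃        
                       ┃ ┃        
                       ┃ ┃        
               ######  ┃ ┃        
.              ######  ┃━┛        
.       ..     ######  ┃          
.       ..             ┃          
       ............    ┃          


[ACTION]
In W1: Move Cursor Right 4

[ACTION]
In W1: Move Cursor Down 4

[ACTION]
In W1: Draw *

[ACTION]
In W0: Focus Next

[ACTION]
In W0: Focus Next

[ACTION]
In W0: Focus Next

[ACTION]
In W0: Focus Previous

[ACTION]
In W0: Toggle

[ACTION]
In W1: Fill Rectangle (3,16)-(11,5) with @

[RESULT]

                                  
                                  
                                  
                                  
━━━━━━━━━━━━━━━━━━━━━━━━━┓        
t                        ┃        
─────────────────────────┨        
━━━━━━━━━━━━━━━━━━━━━━━┓]┃        
s                      ┃ ┃        
───────────────────────┨ ┃        
    ++++++             ┃]┃        
    ++++++             ┃]┃        
    ++++++             ┃ ┃        
@@@@++++++             ┃]┃        
@@@@                   ┃]┃        
@@@@                   ┃ ┃        
@@@@                   ┃ ┃        
@@@@                   ┃ ┃        
@@@@           ######  ┃ ┃        
@@@@           ######  ┃━┛        
@@@@    ..     ######  ┃          
@@@@    ..             ┃          
       ............    ┃          


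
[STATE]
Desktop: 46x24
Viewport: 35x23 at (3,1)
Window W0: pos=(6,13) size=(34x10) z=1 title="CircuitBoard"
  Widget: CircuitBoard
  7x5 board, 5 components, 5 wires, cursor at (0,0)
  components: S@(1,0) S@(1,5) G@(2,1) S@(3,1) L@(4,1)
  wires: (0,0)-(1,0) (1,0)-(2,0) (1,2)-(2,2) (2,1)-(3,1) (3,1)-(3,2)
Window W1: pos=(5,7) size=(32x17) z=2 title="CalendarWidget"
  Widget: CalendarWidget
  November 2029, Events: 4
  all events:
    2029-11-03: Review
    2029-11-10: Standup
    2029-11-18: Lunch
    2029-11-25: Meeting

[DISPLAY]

                                   
                                   
                                   
                                   
                                   
                                   
  ┏━━━━━━━━━━━━━━━━━━━━━━━━━━━━━━┓ 
  ┃ CalendarWidget               ┃ 
  ┠──────────────────────────────┨ 
  ┃        November 2029         ┃ 
  ┃Mo Tu We Th Fr Sa Su          ┃ 
  ┃          1  2  3*  4         ┃ 
  ┃ 5  6  7  8  9 10* 11         ┃━
  ┃12 13 14 15 16 17 18*         ┃ 
  ┃19 20 21 22 23 24 25*         ┃─
  ┃26 27 28 29 30                ┃ 
  ┃                              ┃ 
  ┃                              ┃ 
  ┃                              ┃ 
  ┃                              ┃ 
  ┃                              ┃ 
  ┃                              ┃━
  ┗━━━━━━━━━━━━━━━━━━━━━━━━━━━━━━┛ 


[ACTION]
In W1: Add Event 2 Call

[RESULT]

                                   
                                   
                                   
                                   
                                   
                                   
  ┏━━━━━━━━━━━━━━━━━━━━━━━━━━━━━━┓ 
  ┃ CalendarWidget               ┃ 
  ┠──────────────────────────────┨ 
  ┃        November 2029         ┃ 
  ┃Mo Tu We Th Fr Sa Su          ┃ 
  ┃          1  2*  3*  4        ┃ 
  ┃ 5  6  7  8  9 10* 11         ┃━
  ┃12 13 14 15 16 17 18*         ┃ 
  ┃19 20 21 22 23 24 25*         ┃─
  ┃26 27 28 29 30                ┃ 
  ┃                              ┃ 
  ┃                              ┃ 
  ┃                              ┃ 
  ┃                              ┃ 
  ┃                              ┃ 
  ┃                              ┃━
  ┗━━━━━━━━━━━━━━━━━━━━━━━━━━━━━━┛ 


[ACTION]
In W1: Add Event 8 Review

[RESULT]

                                   
                                   
                                   
                                   
                                   
                                   
  ┏━━━━━━━━━━━━━━━━━━━━━━━━━━━━━━┓ 
  ┃ CalendarWidget               ┃ 
  ┠──────────────────────────────┨ 
  ┃        November 2029         ┃ 
  ┃Mo Tu We Th Fr Sa Su          ┃ 
  ┃          1  2*  3*  4        ┃ 
  ┃ 5  6  7  8*  9 10* 11        ┃━
  ┃12 13 14 15 16 17 18*         ┃ 
  ┃19 20 21 22 23 24 25*         ┃─
  ┃26 27 28 29 30                ┃ 
  ┃                              ┃ 
  ┃                              ┃ 
  ┃                              ┃ 
  ┃                              ┃ 
  ┃                              ┃ 
  ┃                              ┃━
  ┗━━━━━━━━━━━━━━━━━━━━━━━━━━━━━━┛ 


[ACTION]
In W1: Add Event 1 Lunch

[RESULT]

                                   
                                   
                                   
                                   
                                   
                                   
  ┏━━━━━━━━━━━━━━━━━━━━━━━━━━━━━━┓ 
  ┃ CalendarWidget               ┃ 
  ┠──────────────────────────────┨ 
  ┃        November 2029         ┃ 
  ┃Mo Tu We Th Fr Sa Su          ┃ 
  ┃          1*  2*  3*  4       ┃ 
  ┃ 5  6  7  8*  9 10* 11        ┃━
  ┃12 13 14 15 16 17 18*         ┃ 
  ┃19 20 21 22 23 24 25*         ┃─
  ┃26 27 28 29 30                ┃ 
  ┃                              ┃ 
  ┃                              ┃ 
  ┃                              ┃ 
  ┃                              ┃ 
  ┃                              ┃ 
  ┃                              ┃━
  ┗━━━━━━━━━━━━━━━━━━━━━━━━━━━━━━┛ 


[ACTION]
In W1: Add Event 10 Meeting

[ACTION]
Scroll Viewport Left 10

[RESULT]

                                   
                                   
                                   
                                   
                                   
                                   
     ┏━━━━━━━━━━━━━━━━━━━━━━━━━━━━━
     ┃ CalendarWidget              
     ┠─────────────────────────────
     ┃        November 2029        
     ┃Mo Tu We Th Fr Sa Su         
     ┃          1*  2*  3*  4      
     ┃ 5  6  7  8*  9 10* 11       
     ┃12 13 14 15 16 17 18*        
     ┃19 20 21 22 23 24 25*        
     ┃26 27 28 29 30               
     ┃                             
     ┃                             
     ┃                             
     ┃                             
     ┃                             
     ┃                             
     ┗━━━━━━━━━━━━━━━━━━━━━━━━━━━━━
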